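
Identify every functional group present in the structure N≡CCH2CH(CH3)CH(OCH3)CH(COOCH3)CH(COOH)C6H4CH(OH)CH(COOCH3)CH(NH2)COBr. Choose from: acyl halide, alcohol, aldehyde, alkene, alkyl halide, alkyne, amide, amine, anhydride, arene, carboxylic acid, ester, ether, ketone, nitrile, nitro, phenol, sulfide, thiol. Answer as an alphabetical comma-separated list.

acyl halide, alcohol, amine, arene, carboxylic acid, ester, ether, nitrile

N≡C–: carbon triple-bonded to nitrogen → nitrile.
pendant –OCH3: C–O–C with sp³ C, no adjacent C=O → ether.
pendant –COOCH3: carbonyl C bonded to C and –OCH3 → ester.
pendant –COOH: carbonyl C bonded to C and –OH → carboxylic acid.
para-disubstituted benzene ring → arene.
–OH on an sp³ carbon → alcohol (secondary).
pendant –COOCH3: carbonyl C bonded to C and –OCH3 → ester.
–NH2 on an sp³ carbon with no adjacent C=O → amine.
–C(=O)Br: carbonyl C bonded to C and to a halogen → acyl halide (not alkyl halide).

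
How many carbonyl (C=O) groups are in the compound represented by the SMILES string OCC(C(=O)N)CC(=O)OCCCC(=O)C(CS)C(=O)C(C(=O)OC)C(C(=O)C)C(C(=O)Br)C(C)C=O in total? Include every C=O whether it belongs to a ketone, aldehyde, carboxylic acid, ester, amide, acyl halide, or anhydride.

CH(CONH2): amide, 1 C=O (running total 1).
CH2COOCH2: ester, 1 C=O (running total 2).
CO: ketone, 1 C=O (running total 3).
CO: ketone, 1 C=O (running total 4).
CH(COOCH3): ester, 1 C=O (running total 5).
CH(COCH3): ketone, 1 C=O (running total 6).
CH(COBr): acyl halide, 1 C=O (running total 7).
CHO: aldehyde, 1 C=O (running total 8).

8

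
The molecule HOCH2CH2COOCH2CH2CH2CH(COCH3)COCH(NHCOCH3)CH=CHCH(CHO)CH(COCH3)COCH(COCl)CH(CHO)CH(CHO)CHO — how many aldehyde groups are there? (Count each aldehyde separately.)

Taking each segment in turn:
  HOCH2: HO– on an sp³ carbon → alcohol.
  CH2COOCH2: –C(=O)–O–C with C on the carbonyl side → ester.
  CH(COCH3): pendant –COCH3: carbonyl C bonded to two carbons → ketone.
  CO: –C(=O)– with carbon on both sides → ketone.
  CH(NHCOCH3): pendant –NHC(=O)CH3: N bonded to a carbonyl → amide (not amine).
  CH=CH: C=C double bond → alkene.
  CH(CHO): pendant –CHO: carbonyl C bonded to C and H → aldehyde.
  CH(COCH3): pendant –COCH3: carbonyl C bonded to two carbons → ketone.
  CO: –C(=O)– with carbon on both sides → ketone.
  CH(COCl): pendant –C(=O)X: carbonyl C bonded to C and halogen → acyl halide.
  CH(CHO): pendant –CHO: carbonyl C bonded to C and H → aldehyde.
  CH(CHO): pendant –CHO: carbonyl C bonded to C and H → aldehyde.
  CHO: terminal –CHO: carbonyl C bonded to H and C → aldehyde.
Aldehyde appears at: CH(CHO), CH(CHO), CH(CHO), CHO → 4.

4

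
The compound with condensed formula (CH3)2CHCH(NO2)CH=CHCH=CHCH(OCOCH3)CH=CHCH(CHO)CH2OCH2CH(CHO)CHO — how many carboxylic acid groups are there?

0

Working along the chain:
  CH(NO2): –NO2 on an sp³ carbon → nitro (the N=O is not a carbonyl).
  CH=CH: C=C double bond → alkene.
  CH=CH: C=C double bond → alkene.
  CH(OCOCH3): pendant –OC(=O)CH3: an acyloxy group → ester.
  CH=CH: C=C double bond → alkene.
  CH(CHO): pendant –CHO: carbonyl C bonded to C and H → aldehyde.
  CH2OCH2: C–O–C with sp³ carbons on both sides and no adjacent C=O → ether.
  CH(CHO): pendant –CHO: carbonyl C bonded to C and H → aldehyde.
  CHO: terminal –CHO: carbonyl C bonded to H and C → aldehyde.
No segment is a carboxylic acid: CH(OCOCH3) is ester, not carboxylic acid; CH(CHO) is aldehyde, not carboxylic acid; CH(CHO) is aldehyde, not carboxylic acid. → 0.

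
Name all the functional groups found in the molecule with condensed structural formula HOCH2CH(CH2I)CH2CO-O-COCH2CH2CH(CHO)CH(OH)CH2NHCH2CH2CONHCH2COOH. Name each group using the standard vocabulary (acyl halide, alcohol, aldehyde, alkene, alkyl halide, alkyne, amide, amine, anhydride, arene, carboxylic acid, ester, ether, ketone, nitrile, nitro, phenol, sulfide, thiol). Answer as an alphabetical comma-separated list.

alcohol, aldehyde, alkyl halide, amide, amine, anhydride, carboxylic acid

Taking each segment in turn:
  HOCH2: HO– on an sp³ carbon → alcohol.
  CH(CH2I): pendant –CH2X: halogen on sp³ carbon → alkyl halide.
  CH2CO-O-COCH2: two acyl groups sharing one oxygen, –C(=O)–O–C(=O)– → anhydride.
  CH(CHO): pendant –CHO: carbonyl C bonded to C and H → aldehyde.
  CH(OH): –OH on an sp³ carbon → alcohol (secondary).
  CH2NHCH2: C–N–C with sp³ carbons and no adjacent C=O → amine (secondary).
  CH2CONHCH2: –C(=O)–N– linkage → amide (the N is not an amine).
  COOH: –COOH: carbonyl C bonded to –OH and C → carboxylic acid (the –OH is not a separate alcohol).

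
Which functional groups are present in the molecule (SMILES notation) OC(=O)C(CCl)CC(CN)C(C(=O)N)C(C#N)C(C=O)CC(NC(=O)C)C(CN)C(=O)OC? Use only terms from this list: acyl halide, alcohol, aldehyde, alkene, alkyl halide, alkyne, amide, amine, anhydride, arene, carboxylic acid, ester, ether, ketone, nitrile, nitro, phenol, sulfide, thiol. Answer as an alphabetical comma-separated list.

aldehyde, alkyl halide, amide, amine, carboxylic acid, ester, nitrile

Reading the structure from left to right:
  HOOC: –COOH: carbonyl C bonded to –OH and C → carboxylic acid (the –OH is not a separate alcohol).
  CH(CH2Cl): pendant –CH2X: halogen on sp³ carbon → alkyl halide.
  CH(CH2NH2): pendant –CH2NH2: N on sp³ C, no adjacent C=O → amine.
  CH(CONH2): pendant –CONH2: carbonyl C bonded to C and N → amide.
  CH(CN): pendant –C≡N: nitrile.
  CH(CHO): pendant –CHO: carbonyl C bonded to C and H → aldehyde.
  CH(NHCOCH3): pendant –NHC(=O)CH3: N bonded to a carbonyl → amide (not amine).
  CH(CH2NH2): pendant –CH2NH2: N on sp³ C, no adjacent C=O → amine.
  COOCH3: –C(=O)OCH3: carbonyl C bonded to C and to –OCH3 → ester (not ketone + ether).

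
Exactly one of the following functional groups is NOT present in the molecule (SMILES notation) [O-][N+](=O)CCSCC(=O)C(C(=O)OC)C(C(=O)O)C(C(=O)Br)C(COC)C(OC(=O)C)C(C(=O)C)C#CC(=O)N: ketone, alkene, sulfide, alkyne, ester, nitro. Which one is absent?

ester: present (CH(COOCH3) — pendant –COOCH3: carbonyl C bonded to C and –OCH3 → ester).
sulfide: present (CH2SCH2 — C–S–C linkage → sulfide (thioether)).
nitro: present (O2NCH2 — –NO2 on carbon → nitro group).
alkyne: present (C≡C — C≡C triple bond → alkyne).
ketone: present (CO — –C(=O)– with carbon on both sides → ketone).
alkene: no segment matches this pattern.

alkene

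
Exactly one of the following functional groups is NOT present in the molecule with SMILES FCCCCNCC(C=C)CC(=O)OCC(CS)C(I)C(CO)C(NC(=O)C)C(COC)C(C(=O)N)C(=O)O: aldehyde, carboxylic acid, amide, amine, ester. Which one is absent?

aldehyde

amine: present (CH2NHCH2 — C–N–C with sp³ carbons and no adjacent C=O → amine (secondary)).
carboxylic acid: present (COOH — –COOH: carbonyl C bonded to –OH and C → carboxylic acid (the –OH is not a separate alcohol)).
amide: present (CH(NHCOCH3) — pendant –NHC(=O)CH3: N bonded to a carbonyl → amide (not amine)).
ester: present (CH2COOCH2 — –C(=O)–O–C with C on the carbonyl side → ester).
aldehyde: absent. In COOH, the carbonyl carbon bears –OH, not –H, so it is a carboxylic acid.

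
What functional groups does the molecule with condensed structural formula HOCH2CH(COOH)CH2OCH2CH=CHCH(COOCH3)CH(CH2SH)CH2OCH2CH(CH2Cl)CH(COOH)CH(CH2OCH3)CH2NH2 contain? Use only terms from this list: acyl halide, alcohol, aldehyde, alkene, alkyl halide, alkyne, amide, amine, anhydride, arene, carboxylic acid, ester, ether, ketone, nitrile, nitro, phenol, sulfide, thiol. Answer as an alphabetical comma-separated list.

alcohol, alkene, alkyl halide, amine, carboxylic acid, ester, ether, thiol

HO– on an sp³ carbon → alcohol.
pendant –COOH: carbonyl C bonded to C and –OH → carboxylic acid.
C–O–C with sp³ carbons on both sides and no adjacent C=O → ether.
C=C double bond → alkene.
pendant –COOCH3: carbonyl C bonded to C and –OCH3 → ester.
pendant –CH2SH → thiol.
C–O–C with sp³ carbons on both sides and no adjacent C=O → ether.
pendant –CH2X: halogen on sp³ carbon → alkyl halide.
pendant –COOH: carbonyl C bonded to C and –OH → carboxylic acid.
pendant –CH2OCH3: C–O–C linkage → ether.
–NH2 on an sp³ carbon with no adjacent C=O → amine.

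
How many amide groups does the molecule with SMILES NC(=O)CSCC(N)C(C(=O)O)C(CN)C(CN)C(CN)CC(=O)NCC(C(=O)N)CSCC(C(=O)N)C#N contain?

Reading the structure from left to right:
  H2NCO: –C(=O)NH2: carbonyl C bonded to C and to N → amide (the N is not a separate amine).
  CH2SCH2: C–S–C linkage → sulfide (thioether).
  CH(NH2): –NH2 on an sp³ carbon with no adjacent C=O → amine.
  CH(COOH): pendant –COOH: carbonyl C bonded to C and –OH → carboxylic acid.
  CH(CH2NH2): pendant –CH2NH2: N on sp³ C, no adjacent C=O → amine.
  CH(CH2NH2): pendant –CH2NH2: N on sp³ C, no adjacent C=O → amine.
  CH(CH2NH2): pendant –CH2NH2: N on sp³ C, no adjacent C=O → amine.
  CH2CONHCH2: –C(=O)–N– linkage → amide (the N is not an amine).
  CH(CONH2): pendant –CONH2: carbonyl C bonded to C and N → amide.
  CH2SCH2: C–S–C linkage → sulfide (thioether).
  CH(CONH2): pendant –CONH2: carbonyl C bonded to C and N → amide.
  CN: –C≡N: carbon triple-bonded to nitrogen → nitrile.
Amide appears at: H2NCO, CH2CONHCH2, CH(CONH2), CH(CONH2) → 4.

4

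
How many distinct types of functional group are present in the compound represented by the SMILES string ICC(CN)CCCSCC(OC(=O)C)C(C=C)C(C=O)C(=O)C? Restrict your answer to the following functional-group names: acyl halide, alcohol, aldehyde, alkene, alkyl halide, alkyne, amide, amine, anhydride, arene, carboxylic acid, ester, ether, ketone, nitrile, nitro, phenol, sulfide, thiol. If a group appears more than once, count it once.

7

Taking each segment in turn:
  ICH2: halogen on an sp³ carbon → alkyl halide.
  CH(CH2NH2): pendant –CH2NH2: N on sp³ C, no adjacent C=O → amine.
  CH2SCH2: C–S–C linkage → sulfide (thioether).
  CH(OCOCH3): pendant –OC(=O)CH3: an acyloxy group → ester.
  CH(CH=CH2): pendant –CH=CH2: C=C double bond → alkene.
  CH(CHO): pendant –CHO: carbonyl C bonded to C and H → aldehyde.
  CO: –C(=O)– with carbon on both sides → ketone.
Distinct types present: aldehyde, alkene, alkyl halide, amine, ester, ketone, sulfide.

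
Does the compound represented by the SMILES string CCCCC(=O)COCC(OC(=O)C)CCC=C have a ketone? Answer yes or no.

yes

Taking each segment in turn:
  CO: –C(=O)– with carbon on both sides → ketone.
  CH2OCH2: C–O–C with sp³ carbons on both sides and no adjacent C=O → ether.
  CH(OCOCH3): pendant –OC(=O)CH3: an acyloxy group → ester.
  CH=CH2: C=C double bond → alkene.
The CO segment supplies the ketone: –C(=O)– with carbon on both sides → ketone.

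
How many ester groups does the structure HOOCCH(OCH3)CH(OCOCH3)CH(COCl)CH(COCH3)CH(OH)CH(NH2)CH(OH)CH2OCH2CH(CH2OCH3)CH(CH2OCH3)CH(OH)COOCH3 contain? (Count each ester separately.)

Reading the structure from left to right:
  HOOC: –COOH: carbonyl C bonded to –OH and C → carboxylic acid (the –OH is not a separate alcohol).
  CH(OCH3): pendant –OCH3: C–O–C with sp³ C, no adjacent C=O → ether.
  CH(OCOCH3): pendant –OC(=O)CH3: an acyloxy group → ester.
  CH(COCl): pendant –C(=O)X: carbonyl C bonded to C and halogen → acyl halide.
  CH(COCH3): pendant –COCH3: carbonyl C bonded to two carbons → ketone.
  CH(OH): –OH on an sp³ carbon → alcohol (secondary).
  CH(NH2): –NH2 on an sp³ carbon with no adjacent C=O → amine.
  CH(OH): –OH on an sp³ carbon → alcohol (secondary).
  CH2OCH2: C–O–C with sp³ carbons on both sides and no adjacent C=O → ether.
  CH(CH2OCH3): pendant –CH2OCH3: C–O–C linkage → ether.
  CH(CH2OCH3): pendant –CH2OCH3: C–O–C linkage → ether.
  CH(OH): –OH on an sp³ carbon → alcohol (secondary).
  COOCH3: –C(=O)OCH3: carbonyl C bonded to C and to –OCH3 → ester (not ketone + ether).
Ester appears at: CH(OCOCH3), COOCH3 → 2.

2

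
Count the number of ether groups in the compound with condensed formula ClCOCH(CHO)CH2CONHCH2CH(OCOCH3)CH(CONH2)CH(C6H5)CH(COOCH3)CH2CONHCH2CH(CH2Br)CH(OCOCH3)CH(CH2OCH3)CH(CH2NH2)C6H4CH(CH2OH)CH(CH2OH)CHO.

1

Reading the structure from left to right:
  ClCO: –C(=O)Cl: carbonyl C bonded to C and to a halogen → acyl halide (not alkyl halide).
  CH(CHO): pendant –CHO: carbonyl C bonded to C and H → aldehyde.
  CH2CONHCH2: –C(=O)–N– linkage → amide (the N is not an amine).
  CH(OCOCH3): pendant –OC(=O)CH3: an acyloxy group → ester.
  CH(CONH2): pendant –CONH2: carbonyl C bonded to C and N → amide.
  CH(C6H5): pendant –C6H5: benzene ring → arene.
  CH(COOCH3): pendant –COOCH3: carbonyl C bonded to C and –OCH3 → ester.
  CH2CONHCH2: –C(=O)–N– linkage → amide (the N is not an amine).
  CH(CH2Br): pendant –CH2X: halogen on sp³ carbon → alkyl halide.
  CH(OCOCH3): pendant –OC(=O)CH3: an acyloxy group → ester.
  CH(CH2OCH3): pendant –CH2OCH3: C–O–C linkage → ether.
  CH(CH2NH2): pendant –CH2NH2: N on sp³ C, no adjacent C=O → amine.
  C6H4: para-disubstituted benzene ring → arene.
  CH(CH2OH): pendant –CH2OH on an sp³ backbone C → alcohol.
  CH(CH2OH): pendant –CH2OH on an sp³ backbone C → alcohol.
  CHO: terminal –CHO: carbonyl C bonded to H and C → aldehyde.
Ether appears at: CH(CH2OCH3) → 1.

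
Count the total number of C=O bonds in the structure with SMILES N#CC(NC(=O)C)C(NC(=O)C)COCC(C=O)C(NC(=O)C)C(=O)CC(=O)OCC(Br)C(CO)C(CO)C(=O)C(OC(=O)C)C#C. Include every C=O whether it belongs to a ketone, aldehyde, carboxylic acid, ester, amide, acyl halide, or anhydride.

CH(NHCOCH3): amide, 1 C=O (running total 1).
CH(NHCOCH3): amide, 1 C=O (running total 2).
CH(CHO): aldehyde, 1 C=O (running total 3).
CH(NHCOCH3): amide, 1 C=O (running total 4).
CO: ketone, 1 C=O (running total 5).
CH2COOCH2: ester, 1 C=O (running total 6).
CO: ketone, 1 C=O (running total 7).
CH(OCOCH3): ester, 1 C=O (running total 8).

8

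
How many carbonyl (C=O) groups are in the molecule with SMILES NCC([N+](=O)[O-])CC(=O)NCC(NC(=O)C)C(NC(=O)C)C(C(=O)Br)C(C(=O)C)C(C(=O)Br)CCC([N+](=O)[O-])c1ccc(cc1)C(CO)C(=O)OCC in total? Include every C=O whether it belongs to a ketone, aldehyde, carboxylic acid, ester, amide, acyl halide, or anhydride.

CH2CONHCH2: amide, 1 C=O (running total 1).
CH(NHCOCH3): amide, 1 C=O (running total 2).
CH(NHCOCH3): amide, 1 C=O (running total 3).
CH(COBr): acyl halide, 1 C=O (running total 4).
CH(COCH3): ketone, 1 C=O (running total 5).
CH(COBr): acyl halide, 1 C=O (running total 6).
COOCH2CH3: ester, 1 C=O (running total 7).

7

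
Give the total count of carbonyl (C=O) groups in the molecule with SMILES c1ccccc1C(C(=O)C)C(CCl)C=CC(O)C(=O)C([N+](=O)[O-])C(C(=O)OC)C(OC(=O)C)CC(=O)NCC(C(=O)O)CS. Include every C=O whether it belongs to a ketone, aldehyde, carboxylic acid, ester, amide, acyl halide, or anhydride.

6

CH(COCH3): ketone, 1 C=O (running total 1).
CO: ketone, 1 C=O (running total 2).
CH(COOCH3): ester, 1 C=O (running total 3).
CH(OCOCH3): ester, 1 C=O (running total 4).
CH2CONHCH2: amide, 1 C=O (running total 5).
CH(COOH): carboxylic acid, 1 C=O (running total 6).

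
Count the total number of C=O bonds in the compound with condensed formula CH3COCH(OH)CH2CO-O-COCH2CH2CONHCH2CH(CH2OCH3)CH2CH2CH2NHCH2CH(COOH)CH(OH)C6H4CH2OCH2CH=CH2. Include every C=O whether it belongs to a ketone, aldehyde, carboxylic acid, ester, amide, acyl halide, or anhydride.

5

CO: ketone, 1 C=O (running total 1).
CH2CO-O-COCH2: anhydride, 2 C=O (running total 3).
CH2CONHCH2: amide, 1 C=O (running total 4).
CH(COOH): carboxylic acid, 1 C=O (running total 5).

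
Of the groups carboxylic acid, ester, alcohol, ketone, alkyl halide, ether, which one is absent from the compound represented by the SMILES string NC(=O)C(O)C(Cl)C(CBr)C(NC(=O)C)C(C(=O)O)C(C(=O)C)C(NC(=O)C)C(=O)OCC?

ketone: present (CH(COCH3) — pendant –COCH3: carbonyl C bonded to two carbons → ketone).
alkyl halide: present (CH(Cl) — halogen on an sp³ carbon → alkyl halide).
carboxylic acid: present (CH(COOH) — pendant –COOH: carbonyl C bonded to C and –OH → carboxylic acid).
alcohol: present (CH(OH) — –OH on an sp³ carbon → alcohol (secondary)).
ester: present (COOCH2CH3 — –C(=O)OCH2CH3: carbonyl C bonded to C and to –OEt → ester).
ether: absent. In COOCH2CH3, the C–O–C oxygen is adjacent to a C=O, so it belongs to an ester, not an ether.

ether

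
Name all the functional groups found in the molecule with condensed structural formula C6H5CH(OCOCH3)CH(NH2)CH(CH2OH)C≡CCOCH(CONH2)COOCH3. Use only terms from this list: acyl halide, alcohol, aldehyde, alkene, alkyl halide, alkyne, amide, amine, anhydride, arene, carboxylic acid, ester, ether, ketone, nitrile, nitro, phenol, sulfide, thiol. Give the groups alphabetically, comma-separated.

alcohol, alkyne, amide, amine, arene, ester, ketone

Reading the structure from left to right:
  C6H5: C6H5– phenyl ring → arene.
  CH(OCOCH3): pendant –OC(=O)CH3: an acyloxy group → ester.
  CH(NH2): –NH2 on an sp³ carbon with no adjacent C=O → amine.
  CH(CH2OH): pendant –CH2OH on an sp³ backbone C → alcohol.
  C≡C: C≡C triple bond → alkyne.
  CO: –C(=O)– with carbon on both sides → ketone.
  CH(CONH2): pendant –CONH2: carbonyl C bonded to C and N → amide.
  COOCH3: –C(=O)OCH3: carbonyl C bonded to C and to –OCH3 → ester (not ketone + ether).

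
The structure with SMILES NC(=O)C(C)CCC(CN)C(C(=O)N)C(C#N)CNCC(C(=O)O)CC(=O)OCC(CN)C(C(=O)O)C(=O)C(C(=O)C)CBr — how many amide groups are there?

2

Taking each segment in turn:
  H2NCO: –C(=O)NH2: carbonyl C bonded to C and to N → amide (the N is not a separate amine).
  CH(CH2NH2): pendant –CH2NH2: N on sp³ C, no adjacent C=O → amine.
  CH(CONH2): pendant –CONH2: carbonyl C bonded to C and N → amide.
  CH(CN): pendant –C≡N: nitrile.
  CH2NHCH2: C–N–C with sp³ carbons and no adjacent C=O → amine (secondary).
  CH(COOH): pendant –COOH: carbonyl C bonded to C and –OH → carboxylic acid.
  CH2COOCH2: –C(=O)–O–C with C on the carbonyl side → ester.
  CH(CH2NH2): pendant –CH2NH2: N on sp³ C, no adjacent C=O → amine.
  CH(COOH): pendant –COOH: carbonyl C bonded to C and –OH → carboxylic acid.
  CO: –C(=O)– with carbon on both sides → ketone.
  CH(COCH3): pendant –COCH3: carbonyl C bonded to two carbons → ketone.
  CH2Br: halogen on an sp³ carbon → alkyl halide.
Amide appears at: H2NCO, CH(CONH2) → 2.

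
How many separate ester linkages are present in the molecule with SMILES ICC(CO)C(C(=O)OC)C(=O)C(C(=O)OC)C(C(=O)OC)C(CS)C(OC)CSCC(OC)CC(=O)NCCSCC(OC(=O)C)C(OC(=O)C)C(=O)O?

Taking each segment in turn:
  ICH2: halogen on an sp³ carbon → alkyl halide.
  CH(CH2OH): pendant –CH2OH on an sp³ backbone C → alcohol.
  CH(COOCH3): pendant –COOCH3: carbonyl C bonded to C and –OCH3 → ester.
  CO: –C(=O)– with carbon on both sides → ketone.
  CH(COOCH3): pendant –COOCH3: carbonyl C bonded to C and –OCH3 → ester.
  CH(COOCH3): pendant –COOCH3: carbonyl C bonded to C and –OCH3 → ester.
  CH(CH2SH): pendant –CH2SH → thiol.
  CH(OCH3): pendant –OCH3: C–O–C with sp³ C, no adjacent C=O → ether.
  CH2SCH2: C–S–C linkage → sulfide (thioether).
  CH(OCH3): pendant –OCH3: C–O–C with sp³ C, no adjacent C=O → ether.
  CH2CONHCH2: –C(=O)–N– linkage → amide (the N is not an amine).
  CH2SCH2: C–S–C linkage → sulfide (thioether).
  CH(OCOCH3): pendant –OC(=O)CH3: an acyloxy group → ester.
  CH(OCOCH3): pendant –OC(=O)CH3: an acyloxy group → ester.
  COOH: –COOH: carbonyl C bonded to –OH and C → carboxylic acid (the –OH is not a separate alcohol).
Ester appears at: CH(COOCH3), CH(COOCH3), CH(COOCH3), CH(OCOCH3), CH(OCOCH3) → 5.

5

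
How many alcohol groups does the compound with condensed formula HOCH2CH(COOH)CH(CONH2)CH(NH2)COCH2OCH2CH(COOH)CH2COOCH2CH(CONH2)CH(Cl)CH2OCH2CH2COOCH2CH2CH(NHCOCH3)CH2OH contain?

HO– on an sp³ carbon → alcohol.
pendant –COOH: carbonyl C bonded to C and –OH → carboxylic acid.
pendant –CONH2: carbonyl C bonded to C and N → amide.
–NH2 on an sp³ carbon with no adjacent C=O → amine.
–C(=O)– with carbon on both sides → ketone.
C–O–C with sp³ carbons on both sides and no adjacent C=O → ether.
pendant –COOH: carbonyl C bonded to C and –OH → carboxylic acid.
–C(=O)–O–C with C on the carbonyl side → ester.
pendant –CONH2: carbonyl C bonded to C and N → amide.
halogen on an sp³ carbon → alkyl halide.
C–O–C with sp³ carbons on both sides and no adjacent C=O → ether.
–C(=O)–O–C with C on the carbonyl side → ester.
pendant –NHC(=O)CH3: N bonded to a carbonyl → amide (not amine).
–OH on an sp³ carbon → alcohol.
Alcohol appears at: HOCH2, CH2OH → 2.

2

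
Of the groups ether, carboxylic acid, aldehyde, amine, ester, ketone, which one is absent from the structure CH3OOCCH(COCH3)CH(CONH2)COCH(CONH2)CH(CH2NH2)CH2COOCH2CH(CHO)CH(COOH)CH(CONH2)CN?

ether

carboxylic acid: present (CH(COOH) — pendant –COOH: carbonyl C bonded to C and –OH → carboxylic acid).
amine: present (CH(CH2NH2) — pendant –CH2NH2: N on sp³ C, no adjacent C=O → amine).
ketone: present (CH(COCH3) — pendant –COCH3: carbonyl C bonded to two carbons → ketone).
aldehyde: present (CH(CHO) — pendant –CHO: carbonyl C bonded to C and H → aldehyde).
ester: present (CH3OOC — CH3O–C(=O)–: carbonyl C bonded to C and to –OCH3 → ester (not ketone + ether)).
ether: absent. In each of CH3OOC and CH2COOCH2, the C–O–C oxygen is adjacent to a C=O, so it belongs to an ester, not an ether.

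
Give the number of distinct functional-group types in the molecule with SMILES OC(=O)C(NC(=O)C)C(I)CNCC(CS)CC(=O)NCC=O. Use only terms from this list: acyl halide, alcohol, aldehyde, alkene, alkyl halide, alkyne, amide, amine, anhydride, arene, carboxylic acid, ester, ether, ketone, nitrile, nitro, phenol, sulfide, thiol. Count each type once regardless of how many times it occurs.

Reading the structure from left to right:
  HOOC: –COOH: carbonyl C bonded to –OH and C → carboxylic acid (the –OH is not a separate alcohol).
  CH(NHCOCH3): pendant –NHC(=O)CH3: N bonded to a carbonyl → amide (not amine).
  CH(I): halogen on an sp³ carbon → alkyl halide.
  CH2NHCH2: C–N–C with sp³ carbons and no adjacent C=O → amine (secondary).
  CH(CH2SH): pendant –CH2SH → thiol.
  CH2CONHCH2: –C(=O)–N– linkage → amide (the N is not an amine).
  CHO: terminal –CHO: carbonyl C bonded to H and C → aldehyde.
Distinct types present: aldehyde, alkyl halide, amide, amine, carboxylic acid, thiol.

6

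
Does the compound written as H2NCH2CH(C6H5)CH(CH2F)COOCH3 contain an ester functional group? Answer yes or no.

yes

–NH2 on an sp³ carbon with no adjacent C=O → amine.
pendant –C6H5: benzene ring → arene.
pendant –CH2X: halogen on sp³ carbon → alkyl halide.
–C(=O)OCH3: carbonyl C bonded to C and to –OCH3 → ester (not ketone + ether).
The COOCH3 segment supplies the ester: –C(=O)OCH3: carbonyl C bonded to C and to –OCH3 → ester (not ketone + ether).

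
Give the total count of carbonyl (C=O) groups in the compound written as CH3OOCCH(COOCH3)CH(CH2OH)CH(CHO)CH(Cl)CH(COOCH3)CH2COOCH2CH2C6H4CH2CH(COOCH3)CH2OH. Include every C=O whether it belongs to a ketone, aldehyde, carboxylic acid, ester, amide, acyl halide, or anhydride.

6

CH3OOC: ester, 1 C=O (running total 1).
CH(COOCH3): ester, 1 C=O (running total 2).
CH(CHO): aldehyde, 1 C=O (running total 3).
CH(COOCH3): ester, 1 C=O (running total 4).
CH2COOCH2: ester, 1 C=O (running total 5).
CH(COOCH3): ester, 1 C=O (running total 6).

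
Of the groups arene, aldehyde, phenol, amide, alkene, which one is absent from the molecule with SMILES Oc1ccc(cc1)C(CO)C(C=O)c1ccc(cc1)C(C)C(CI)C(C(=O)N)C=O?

aldehyde: present (CH(CHO) — pendant –CHO: carbonyl C bonded to C and H → aldehyde).
amide: present (CH(CONH2) — pendant –CONH2: carbonyl C bonded to C and N → amide).
arene: present (HOC6H4 — –OH attached directly to an aromatic ring → phenol (not alcohol); the ring itself is an arene).
phenol: present (HOC6H4 — –OH attached directly to an aromatic ring → phenol (not alcohol); the ring itself is an arene).
alkene: absent. In each of HOC6H4 and C6H4, the C=C units are part of an aromatic ring, which is an arene, not an isolated alkene.

alkene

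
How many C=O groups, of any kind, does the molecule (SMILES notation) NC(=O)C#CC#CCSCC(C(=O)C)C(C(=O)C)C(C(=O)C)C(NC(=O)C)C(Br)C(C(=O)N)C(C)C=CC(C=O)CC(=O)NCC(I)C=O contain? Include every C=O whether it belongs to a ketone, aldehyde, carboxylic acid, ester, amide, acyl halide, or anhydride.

9

H2NCO: amide, 1 C=O (running total 1).
CH(COCH3): ketone, 1 C=O (running total 2).
CH(COCH3): ketone, 1 C=O (running total 3).
CH(COCH3): ketone, 1 C=O (running total 4).
CH(NHCOCH3): amide, 1 C=O (running total 5).
CH(CONH2): amide, 1 C=O (running total 6).
CH(CHO): aldehyde, 1 C=O (running total 7).
CH2CONHCH2: amide, 1 C=O (running total 8).
CHO: aldehyde, 1 C=O (running total 9).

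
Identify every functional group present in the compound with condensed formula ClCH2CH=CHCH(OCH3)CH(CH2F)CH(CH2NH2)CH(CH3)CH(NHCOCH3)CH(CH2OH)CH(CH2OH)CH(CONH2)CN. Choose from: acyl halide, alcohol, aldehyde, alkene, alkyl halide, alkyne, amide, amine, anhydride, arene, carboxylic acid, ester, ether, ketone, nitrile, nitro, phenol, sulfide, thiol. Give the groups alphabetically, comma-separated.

alcohol, alkene, alkyl halide, amide, amine, ether, nitrile

Working along the chain:
  ClCH2: halogen on an sp³ carbon → alkyl halide.
  CH=CH: C=C double bond → alkene.
  CH(OCH3): pendant –OCH3: C–O–C with sp³ C, no adjacent C=O → ether.
  CH(CH2F): pendant –CH2X: halogen on sp³ carbon → alkyl halide.
  CH(CH2NH2): pendant –CH2NH2: N on sp³ C, no adjacent C=O → amine.
  CH(NHCOCH3): pendant –NHC(=O)CH3: N bonded to a carbonyl → amide (not amine).
  CH(CH2OH): pendant –CH2OH on an sp³ backbone C → alcohol.
  CH(CH2OH): pendant –CH2OH on an sp³ backbone C → alcohol.
  CH(CONH2): pendant –CONH2: carbonyl C bonded to C and N → amide.
  CN: –C≡N: carbon triple-bonded to nitrogen → nitrile.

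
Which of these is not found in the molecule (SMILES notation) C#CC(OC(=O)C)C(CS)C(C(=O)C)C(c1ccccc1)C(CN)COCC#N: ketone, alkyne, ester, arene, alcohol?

alcohol

ketone: present (CH(COCH3) — pendant –COCH3: carbonyl C bonded to two carbons → ketone).
alkyne: present (HC≡C — C≡C triple bond → alkyne).
arene: present (CH(C6H5) — pendant –C6H5: benzene ring → arene).
ester: present (CH(OCOCH3) — pendant –OC(=O)CH3: an acyloxy group → ester).
alcohol: no segment matches this pattern.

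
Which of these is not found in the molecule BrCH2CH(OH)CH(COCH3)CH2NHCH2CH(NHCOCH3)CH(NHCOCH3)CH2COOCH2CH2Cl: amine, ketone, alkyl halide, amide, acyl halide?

acyl halide

amine: present (CH2NHCH2 — C–N–C with sp³ carbons and no adjacent C=O → amine (secondary)).
amide: present (CH(NHCOCH3) — pendant –NHC(=O)CH3: N bonded to a carbonyl → amide (not amine)).
alkyl halide: present (BrCH2 — halogen on an sp³ carbon → alkyl halide).
ketone: present (CH(COCH3) — pendant –COCH3: carbonyl C bonded to two carbons → ketone).
acyl halide: no segment matches this pattern.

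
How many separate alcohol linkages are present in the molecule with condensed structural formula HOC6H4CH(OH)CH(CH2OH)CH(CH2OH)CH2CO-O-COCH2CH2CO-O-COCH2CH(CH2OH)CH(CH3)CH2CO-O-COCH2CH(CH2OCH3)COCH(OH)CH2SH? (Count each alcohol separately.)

Taking each segment in turn:
  HOC6H4: –OH attached directly to an aromatic ring → phenol (not alcohol); the ring itself is an arene.
  CH(OH): –OH on an sp³ carbon → alcohol (secondary).
  CH(CH2OH): pendant –CH2OH on an sp³ backbone C → alcohol.
  CH(CH2OH): pendant –CH2OH on an sp³ backbone C → alcohol.
  CH2CO-O-COCH2: two acyl groups sharing one oxygen, –C(=O)–O–C(=O)– → anhydride.
  CH2CO-O-COCH2: two acyl groups sharing one oxygen, –C(=O)–O–C(=O)– → anhydride.
  CH(CH2OH): pendant –CH2OH on an sp³ backbone C → alcohol.
  CH2CO-O-COCH2: two acyl groups sharing one oxygen, –C(=O)–O–C(=O)– → anhydride.
  CH(CH2OCH3): pendant –CH2OCH3: C–O–C linkage → ether.
  CO: –C(=O)– with carbon on both sides → ketone.
  CH(OH): –OH on an sp³ carbon → alcohol (secondary).
  CH2SH: –SH on an sp³ carbon → thiol.
Alcohol appears at: CH(OH), CH(CH2OH), CH(CH2OH), CH(CH2OH), CH(OH) → 5.

5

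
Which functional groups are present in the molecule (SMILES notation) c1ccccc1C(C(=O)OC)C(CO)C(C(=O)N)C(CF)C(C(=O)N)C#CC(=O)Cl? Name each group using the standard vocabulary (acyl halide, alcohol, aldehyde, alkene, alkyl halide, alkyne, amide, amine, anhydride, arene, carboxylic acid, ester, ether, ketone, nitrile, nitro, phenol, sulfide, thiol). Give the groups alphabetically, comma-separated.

acyl halide, alcohol, alkyl halide, alkyne, amide, arene, ester

C6H5– phenyl ring → arene.
pendant –COOCH3: carbonyl C bonded to C and –OCH3 → ester.
pendant –CH2OH on an sp³ backbone C → alcohol.
pendant –CONH2: carbonyl C bonded to C and N → amide.
pendant –CH2X: halogen on sp³ carbon → alkyl halide.
pendant –CONH2: carbonyl C bonded to C and N → amide.
C≡C triple bond → alkyne.
–C(=O)Cl: carbonyl C bonded to C and to a halogen → acyl halide (not alkyl halide).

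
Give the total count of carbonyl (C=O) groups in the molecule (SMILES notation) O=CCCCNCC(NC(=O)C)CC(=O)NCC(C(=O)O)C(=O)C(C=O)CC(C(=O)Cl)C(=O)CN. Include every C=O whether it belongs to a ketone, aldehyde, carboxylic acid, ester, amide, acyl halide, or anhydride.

8

OHC: aldehyde, 1 C=O (running total 1).
CH(NHCOCH3): amide, 1 C=O (running total 2).
CH2CONHCH2: amide, 1 C=O (running total 3).
CH(COOH): carboxylic acid, 1 C=O (running total 4).
CO: ketone, 1 C=O (running total 5).
CH(CHO): aldehyde, 1 C=O (running total 6).
CH(COCl): acyl halide, 1 C=O (running total 7).
CO: ketone, 1 C=O (running total 8).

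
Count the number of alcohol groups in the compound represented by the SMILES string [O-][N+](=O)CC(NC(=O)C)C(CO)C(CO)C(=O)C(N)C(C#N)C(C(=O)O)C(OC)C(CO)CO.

4

–NO2 on carbon → nitro group.
pendant –NHC(=O)CH3: N bonded to a carbonyl → amide (not amine).
pendant –CH2OH on an sp³ backbone C → alcohol.
pendant –CH2OH on an sp³ backbone C → alcohol.
–C(=O)– with carbon on both sides → ketone.
–NH2 on an sp³ carbon with no adjacent C=O → amine.
pendant –C≡N: nitrile.
pendant –COOH: carbonyl C bonded to C and –OH → carboxylic acid.
pendant –OCH3: C–O–C with sp³ C, no adjacent C=O → ether.
pendant –CH2OH on an sp³ backbone C → alcohol.
–OH on an sp³ carbon → alcohol.
Alcohol appears at: CH(CH2OH), CH(CH2OH), CH(CH2OH), CH2OH → 4.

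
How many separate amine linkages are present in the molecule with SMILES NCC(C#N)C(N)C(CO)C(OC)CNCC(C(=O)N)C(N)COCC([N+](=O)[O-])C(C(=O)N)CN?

Reading the structure from left to right:
  H2NCH2: –NH2 on an sp³ carbon with no adjacent C=O → amine.
  CH(CN): pendant –C≡N: nitrile.
  CH(NH2): –NH2 on an sp³ carbon with no adjacent C=O → amine.
  CH(CH2OH): pendant –CH2OH on an sp³ backbone C → alcohol.
  CH(OCH3): pendant –OCH3: C–O–C with sp³ C, no adjacent C=O → ether.
  CH2NHCH2: C–N–C with sp³ carbons and no adjacent C=O → amine (secondary).
  CH(CONH2): pendant –CONH2: carbonyl C bonded to C and N → amide.
  CH(NH2): –NH2 on an sp³ carbon with no adjacent C=O → amine.
  CH2OCH2: C–O–C with sp³ carbons on both sides and no adjacent C=O → ether.
  CH(NO2): –NO2 on an sp³ carbon → nitro (the N=O is not a carbonyl).
  CH(CONH2): pendant –CONH2: carbonyl C bonded to C and N → amide.
  CH2NH2: –NH2 on an sp³ carbon with no adjacent C=O → amine.
Amine appears at: H2NCH2, CH(NH2), CH2NHCH2, CH(NH2), CH2NH2 → 5.

5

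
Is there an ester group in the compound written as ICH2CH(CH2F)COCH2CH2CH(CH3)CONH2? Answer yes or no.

Reading the structure from left to right:
  ICH2: halogen on an sp³ carbon → alkyl halide.
  CH(CH2F): pendant –CH2X: halogen on sp³ carbon → alkyl halide.
  CO: –C(=O)– with carbon on both sides → ketone.
  CONH2: –C(=O)NH2: carbonyl C bonded to C and to N → amide (the N is not a separate amine).
The groups actually present are: alkyl halide, amide, ketone.

no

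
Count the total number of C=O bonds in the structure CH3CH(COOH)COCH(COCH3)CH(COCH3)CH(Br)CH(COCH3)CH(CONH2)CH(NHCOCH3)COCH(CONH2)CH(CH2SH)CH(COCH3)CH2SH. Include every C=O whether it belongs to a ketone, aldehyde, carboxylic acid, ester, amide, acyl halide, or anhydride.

10

CH(COOH): carboxylic acid, 1 C=O (running total 1).
CO: ketone, 1 C=O (running total 2).
CH(COCH3): ketone, 1 C=O (running total 3).
CH(COCH3): ketone, 1 C=O (running total 4).
CH(COCH3): ketone, 1 C=O (running total 5).
CH(CONH2): amide, 1 C=O (running total 6).
CH(NHCOCH3): amide, 1 C=O (running total 7).
CO: ketone, 1 C=O (running total 8).
CH(CONH2): amide, 1 C=O (running total 9).
CH(COCH3): ketone, 1 C=O (running total 10).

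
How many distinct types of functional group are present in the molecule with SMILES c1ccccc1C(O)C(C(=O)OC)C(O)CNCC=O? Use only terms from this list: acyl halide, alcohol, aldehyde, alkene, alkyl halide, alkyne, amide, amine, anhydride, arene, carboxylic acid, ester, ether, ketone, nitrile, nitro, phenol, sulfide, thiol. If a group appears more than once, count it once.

Working along the chain:
  C6H5: C6H5– phenyl ring → arene.
  CH(OH): –OH on an sp³ carbon → alcohol (secondary).
  CH(COOCH3): pendant –COOCH3: carbonyl C bonded to C and –OCH3 → ester.
  CH(OH): –OH on an sp³ carbon → alcohol (secondary).
  CH2NHCH2: C–N–C with sp³ carbons and no adjacent C=O → amine (secondary).
  CHO: terminal –CHO: carbonyl C bonded to H and C → aldehyde.
Distinct types present: alcohol, aldehyde, amine, arene, ester.

5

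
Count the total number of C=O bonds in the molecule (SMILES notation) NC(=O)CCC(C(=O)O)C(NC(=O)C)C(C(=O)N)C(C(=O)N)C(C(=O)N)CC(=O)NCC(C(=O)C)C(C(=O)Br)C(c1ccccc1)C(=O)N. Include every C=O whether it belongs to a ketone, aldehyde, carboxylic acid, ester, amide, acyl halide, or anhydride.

H2NCO: amide, 1 C=O (running total 1).
CH(COOH): carboxylic acid, 1 C=O (running total 2).
CH(NHCOCH3): amide, 1 C=O (running total 3).
CH(CONH2): amide, 1 C=O (running total 4).
CH(CONH2): amide, 1 C=O (running total 5).
CH(CONH2): amide, 1 C=O (running total 6).
CH2CONHCH2: amide, 1 C=O (running total 7).
CH(COCH3): ketone, 1 C=O (running total 8).
CH(COBr): acyl halide, 1 C=O (running total 9).
CONH2: amide, 1 C=O (running total 10).

10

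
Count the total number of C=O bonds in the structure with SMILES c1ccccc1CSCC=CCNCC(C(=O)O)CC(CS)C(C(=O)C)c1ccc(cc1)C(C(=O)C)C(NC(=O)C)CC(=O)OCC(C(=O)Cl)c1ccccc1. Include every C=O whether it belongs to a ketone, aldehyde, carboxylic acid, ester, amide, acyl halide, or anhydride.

CH(COOH): carboxylic acid, 1 C=O (running total 1).
CH(COCH3): ketone, 1 C=O (running total 2).
CH(COCH3): ketone, 1 C=O (running total 3).
CH(NHCOCH3): amide, 1 C=O (running total 4).
CH2COOCH2: ester, 1 C=O (running total 5).
CH(COCl): acyl halide, 1 C=O (running total 6).

6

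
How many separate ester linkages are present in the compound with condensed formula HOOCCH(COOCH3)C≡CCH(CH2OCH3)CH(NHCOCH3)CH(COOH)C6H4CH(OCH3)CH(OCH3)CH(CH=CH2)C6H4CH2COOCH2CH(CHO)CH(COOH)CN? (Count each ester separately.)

Working along the chain:
  HOOC: –COOH: carbonyl C bonded to –OH and C → carboxylic acid (the –OH is not a separate alcohol).
  CH(COOCH3): pendant –COOCH3: carbonyl C bonded to C and –OCH3 → ester.
  C≡C: C≡C triple bond → alkyne.
  CH(CH2OCH3): pendant –CH2OCH3: C–O–C linkage → ether.
  CH(NHCOCH3): pendant –NHC(=O)CH3: N bonded to a carbonyl → amide (not amine).
  CH(COOH): pendant –COOH: carbonyl C bonded to C and –OH → carboxylic acid.
  C6H4: para-disubstituted benzene ring → arene.
  CH(OCH3): pendant –OCH3: C–O–C with sp³ C, no adjacent C=O → ether.
  CH(OCH3): pendant –OCH3: C–O–C with sp³ C, no adjacent C=O → ether.
  CH(CH=CH2): pendant –CH=CH2: C=C double bond → alkene.
  C6H4: para-disubstituted benzene ring → arene.
  CH2COOCH2: –C(=O)–O–C with C on the carbonyl side → ester.
  CH(CHO): pendant –CHO: carbonyl C bonded to C and H → aldehyde.
  CH(COOH): pendant –COOH: carbonyl C bonded to C and –OH → carboxylic acid.
  CN: –C≡N: carbon triple-bonded to nitrogen → nitrile.
Ester appears at: CH(COOCH3), CH2COOCH2 → 2.

2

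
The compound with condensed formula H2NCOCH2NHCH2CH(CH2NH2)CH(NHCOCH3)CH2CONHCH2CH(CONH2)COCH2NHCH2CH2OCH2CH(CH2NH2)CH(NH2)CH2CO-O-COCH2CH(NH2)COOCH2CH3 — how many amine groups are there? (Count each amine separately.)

6

–C(=O)NH2: carbonyl C bonded to C and to N → amide (the N is not a separate amine).
C–N–C with sp³ carbons and no adjacent C=O → amine (secondary).
pendant –CH2NH2: N on sp³ C, no adjacent C=O → amine.
pendant –NHC(=O)CH3: N bonded to a carbonyl → amide (not amine).
–C(=O)–N– linkage → amide (the N is not an amine).
pendant –CONH2: carbonyl C bonded to C and N → amide.
–C(=O)– with carbon on both sides → ketone.
C–N–C with sp³ carbons and no adjacent C=O → amine (secondary).
C–O–C with sp³ carbons on both sides and no adjacent C=O → ether.
pendant –CH2NH2: N on sp³ C, no adjacent C=O → amine.
–NH2 on an sp³ carbon with no adjacent C=O → amine.
two acyl groups sharing one oxygen, –C(=O)–O–C(=O)– → anhydride.
–NH2 on an sp³ carbon with no adjacent C=O → amine.
–C(=O)OCH2CH3: carbonyl C bonded to C and to –OEt → ester.
Amine appears at: CH2NHCH2, CH(CH2NH2), CH2NHCH2, CH(CH2NH2), CH(NH2), CH(NH2) → 6.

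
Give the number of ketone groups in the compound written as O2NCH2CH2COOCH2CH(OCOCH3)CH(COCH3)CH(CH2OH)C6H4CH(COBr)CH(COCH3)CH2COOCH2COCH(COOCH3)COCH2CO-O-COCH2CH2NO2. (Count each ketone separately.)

–NO2 on carbon → nitro group.
–C(=O)–O–C with C on the carbonyl side → ester.
pendant –OC(=O)CH3: an acyloxy group → ester.
pendant –COCH3: carbonyl C bonded to two carbons → ketone.
pendant –CH2OH on an sp³ backbone C → alcohol.
para-disubstituted benzene ring → arene.
pendant –C(=O)X: carbonyl C bonded to C and halogen → acyl halide.
pendant –COCH3: carbonyl C bonded to two carbons → ketone.
–C(=O)–O–C with C on the carbonyl side → ester.
–C(=O)– with carbon on both sides → ketone.
pendant –COOCH3: carbonyl C bonded to C and –OCH3 → ester.
–C(=O)– with carbon on both sides → ketone.
two acyl groups sharing one oxygen, –C(=O)–O–C(=O)– → anhydride.
–NO2 on carbon → nitro group.
Ketone appears at: CH(COCH3), CH(COCH3), CO, CO → 4.

4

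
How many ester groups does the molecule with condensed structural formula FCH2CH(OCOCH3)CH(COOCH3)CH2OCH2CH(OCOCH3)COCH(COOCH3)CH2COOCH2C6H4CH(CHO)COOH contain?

halogen on an sp³ carbon → alkyl halide.
pendant –OC(=O)CH3: an acyloxy group → ester.
pendant –COOCH3: carbonyl C bonded to C and –OCH3 → ester.
C–O–C with sp³ carbons on both sides and no adjacent C=O → ether.
pendant –OC(=O)CH3: an acyloxy group → ester.
–C(=O)– with carbon on both sides → ketone.
pendant –COOCH3: carbonyl C bonded to C and –OCH3 → ester.
–C(=O)–O–C with C on the carbonyl side → ester.
para-disubstituted benzene ring → arene.
pendant –CHO: carbonyl C bonded to C and H → aldehyde.
–COOH: carbonyl C bonded to –OH and C → carboxylic acid (the –OH is not a separate alcohol).
Ester appears at: CH(OCOCH3), CH(COOCH3), CH(OCOCH3), CH(COOCH3), CH2COOCH2 → 5.

5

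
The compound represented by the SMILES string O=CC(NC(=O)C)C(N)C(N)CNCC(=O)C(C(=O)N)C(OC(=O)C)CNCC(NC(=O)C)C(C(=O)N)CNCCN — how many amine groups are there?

Taking each segment in turn:
  OHC: terminal –CHO: carbonyl C bonded to H and C → aldehyde.
  CH(NHCOCH3): pendant –NHC(=O)CH3: N bonded to a carbonyl → amide (not amine).
  CH(NH2): –NH2 on an sp³ carbon with no adjacent C=O → amine.
  CH(NH2): –NH2 on an sp³ carbon with no adjacent C=O → amine.
  CH2NHCH2: C–N–C with sp³ carbons and no adjacent C=O → amine (secondary).
  CO: –C(=O)– with carbon on both sides → ketone.
  CH(CONH2): pendant –CONH2: carbonyl C bonded to C and N → amide.
  CH(OCOCH3): pendant –OC(=O)CH3: an acyloxy group → ester.
  CH2NHCH2: C–N–C with sp³ carbons and no adjacent C=O → amine (secondary).
  CH(NHCOCH3): pendant –NHC(=O)CH3: N bonded to a carbonyl → amide (not amine).
  CH(CONH2): pendant –CONH2: carbonyl C bonded to C and N → amide.
  CH2NHCH2: C–N–C with sp³ carbons and no adjacent C=O → amine (secondary).
  CH2NH2: –NH2 on an sp³ carbon with no adjacent C=O → amine.
Amine appears at: CH(NH2), CH(NH2), CH2NHCH2, CH2NHCH2, CH2NHCH2, CH2NH2 → 6.

6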